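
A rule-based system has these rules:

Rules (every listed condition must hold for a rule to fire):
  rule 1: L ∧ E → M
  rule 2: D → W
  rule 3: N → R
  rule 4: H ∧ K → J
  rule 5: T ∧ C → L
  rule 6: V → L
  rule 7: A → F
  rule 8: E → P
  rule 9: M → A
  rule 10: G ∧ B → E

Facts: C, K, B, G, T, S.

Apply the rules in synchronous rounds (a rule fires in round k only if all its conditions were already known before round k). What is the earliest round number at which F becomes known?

Round 1: rule 5 [T ∧ C → L]; rule 10 [G ∧ B → E]. New: L, E.
Round 2: rule 1 [L ∧ E → M]; rule 8 [E → P]. New: M, P.
Round 3: rule 9 [M → A]. New: A.
Round 4: rule 7 [A → F]. New: F.
F first appears in round 4.

4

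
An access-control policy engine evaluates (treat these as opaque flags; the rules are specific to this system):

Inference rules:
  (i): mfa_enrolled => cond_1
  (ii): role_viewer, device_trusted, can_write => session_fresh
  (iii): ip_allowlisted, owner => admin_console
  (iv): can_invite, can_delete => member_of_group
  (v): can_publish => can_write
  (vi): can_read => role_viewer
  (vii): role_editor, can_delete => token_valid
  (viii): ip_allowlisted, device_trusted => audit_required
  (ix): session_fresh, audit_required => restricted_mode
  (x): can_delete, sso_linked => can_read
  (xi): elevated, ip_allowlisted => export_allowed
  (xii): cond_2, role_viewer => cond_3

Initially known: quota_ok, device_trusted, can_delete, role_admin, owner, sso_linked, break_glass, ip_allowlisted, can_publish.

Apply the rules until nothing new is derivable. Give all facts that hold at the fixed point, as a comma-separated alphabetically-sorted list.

Round 1 — (iii), (v), (viii), (x), derive admin_console, can_write, audit_required, can_read.
Round 2 — (vi), derive role_viewer.
Round 3 — (ii), derive session_fresh.
Round 4 — (ix), derive restricted_mode.

admin_console, audit_required, break_glass, can_delete, can_publish, can_read, can_write, device_trusted, ip_allowlisted, owner, quota_ok, restricted_mode, role_admin, role_viewer, session_fresh, sso_linked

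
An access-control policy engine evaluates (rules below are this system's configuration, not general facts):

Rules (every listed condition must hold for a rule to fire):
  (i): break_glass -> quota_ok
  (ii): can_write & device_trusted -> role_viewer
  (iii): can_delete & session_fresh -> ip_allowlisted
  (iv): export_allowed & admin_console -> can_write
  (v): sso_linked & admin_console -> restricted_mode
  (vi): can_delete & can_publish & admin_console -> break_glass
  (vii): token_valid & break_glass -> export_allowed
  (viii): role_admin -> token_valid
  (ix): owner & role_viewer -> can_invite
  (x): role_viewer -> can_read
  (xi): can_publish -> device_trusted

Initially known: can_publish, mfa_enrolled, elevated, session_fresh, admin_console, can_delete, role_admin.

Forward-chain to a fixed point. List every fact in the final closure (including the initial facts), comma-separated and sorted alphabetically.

admin_console, break_glass, can_delete, can_publish, can_read, can_write, device_trusted, elevated, export_allowed, ip_allowlisted, mfa_enrolled, quota_ok, role_admin, role_viewer, session_fresh, token_valid

[1] (iii) [can_delete & session_fresh -> ip_allowlisted]; (vi) [can_delete & can_publish & admin_console -> break_glass]; (viii) [role_admin -> token_valid]; (xi) [can_publish -> device_trusted]. ⇒ new: ip_allowlisted, break_glass, token_valid, device_trusted.
[2] (i) [break_glass -> quota_ok]; (vii) [token_valid & break_glass -> export_allowed]. ⇒ new: quota_ok, export_allowed.
[3] (iv) [export_allowed & admin_console -> can_write]. ⇒ new: can_write.
[4] (ii) [can_write & device_trusted -> role_viewer]. ⇒ new: role_viewer.
[5] (x) [role_viewer -> can_read]. ⇒ new: can_read.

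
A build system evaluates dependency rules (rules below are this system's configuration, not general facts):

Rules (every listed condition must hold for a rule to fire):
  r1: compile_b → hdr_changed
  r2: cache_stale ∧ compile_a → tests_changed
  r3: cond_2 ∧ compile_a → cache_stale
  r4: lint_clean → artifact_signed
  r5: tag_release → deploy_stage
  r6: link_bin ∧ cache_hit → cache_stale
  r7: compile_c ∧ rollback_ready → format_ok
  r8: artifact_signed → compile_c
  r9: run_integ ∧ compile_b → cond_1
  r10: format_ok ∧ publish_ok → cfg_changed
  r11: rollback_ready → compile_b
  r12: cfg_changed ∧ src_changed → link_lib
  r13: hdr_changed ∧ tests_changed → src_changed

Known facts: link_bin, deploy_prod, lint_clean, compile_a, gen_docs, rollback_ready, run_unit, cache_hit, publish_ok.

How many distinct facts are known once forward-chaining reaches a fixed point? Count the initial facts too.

Round 1: r4 [lint_clean → artifact_signed]; r6 [link_bin ∧ cache_hit → cache_stale]; r11 [rollback_ready → compile_b]. New: artifact_signed, cache_stale, compile_b.
Round 2: r1 [compile_b → hdr_changed]; r2 [cache_stale ∧ compile_a → tests_changed]; r8 [artifact_signed → compile_c]. New: hdr_changed, tests_changed, compile_c.
Round 3: r7 [compile_c ∧ rollback_ready → format_ok]; r13 [hdr_changed ∧ tests_changed → src_changed]. New: format_ok, src_changed.
Round 4: r10 [format_ok ∧ publish_ok → cfg_changed]. New: cfg_changed.
Round 5: r12 [cfg_changed ∧ src_changed → link_lib]. New: link_lib.
Closure: {artifact_signed, cache_hit, cache_stale, cfg_changed, compile_a, compile_b, compile_c, deploy_prod, format_ok, gen_docs, hdr_changed, link_bin, link_lib, lint_clean, publish_ok, rollback_ready, run_unit, src_changed, tests_changed} — 19 facts.

19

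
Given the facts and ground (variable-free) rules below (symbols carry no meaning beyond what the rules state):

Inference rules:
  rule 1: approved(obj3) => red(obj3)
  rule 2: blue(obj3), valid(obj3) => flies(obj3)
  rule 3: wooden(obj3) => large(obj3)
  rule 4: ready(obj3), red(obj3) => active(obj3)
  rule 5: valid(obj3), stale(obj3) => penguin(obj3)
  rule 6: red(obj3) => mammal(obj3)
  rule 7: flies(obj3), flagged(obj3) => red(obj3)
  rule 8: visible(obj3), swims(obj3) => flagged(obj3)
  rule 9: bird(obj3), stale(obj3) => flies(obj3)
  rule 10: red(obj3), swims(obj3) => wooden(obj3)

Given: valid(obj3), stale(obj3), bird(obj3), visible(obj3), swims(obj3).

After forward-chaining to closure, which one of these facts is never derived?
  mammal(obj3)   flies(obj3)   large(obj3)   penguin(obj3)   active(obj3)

active(obj3)

[1] rule 5 [valid(obj3), stale(obj3) => penguin(obj3)]; rule 8 [visible(obj3), swims(obj3) => flagged(obj3)]; rule 9 [bird(obj3), stale(obj3) => flies(obj3)]. ⇒ new: penguin(obj3), flagged(obj3), flies(obj3).
[2] rule 7 [flies(obj3), flagged(obj3) => red(obj3)]. ⇒ new: red(obj3).
[3] rule 6 [red(obj3) => mammal(obj3)]; rule 10 [red(obj3), swims(obj3) => wooden(obj3)]. ⇒ new: mammal(obj3), wooden(obj3).
[4] rule 3 [wooden(obj3) => large(obj3)]. ⇒ new: large(obj3).
Derived: large(obj3) (round 4), penguin(obj3) (round 1), mammal(obj3) (round 3), flies(obj3) (round 1). active(obj3) never appears in any round.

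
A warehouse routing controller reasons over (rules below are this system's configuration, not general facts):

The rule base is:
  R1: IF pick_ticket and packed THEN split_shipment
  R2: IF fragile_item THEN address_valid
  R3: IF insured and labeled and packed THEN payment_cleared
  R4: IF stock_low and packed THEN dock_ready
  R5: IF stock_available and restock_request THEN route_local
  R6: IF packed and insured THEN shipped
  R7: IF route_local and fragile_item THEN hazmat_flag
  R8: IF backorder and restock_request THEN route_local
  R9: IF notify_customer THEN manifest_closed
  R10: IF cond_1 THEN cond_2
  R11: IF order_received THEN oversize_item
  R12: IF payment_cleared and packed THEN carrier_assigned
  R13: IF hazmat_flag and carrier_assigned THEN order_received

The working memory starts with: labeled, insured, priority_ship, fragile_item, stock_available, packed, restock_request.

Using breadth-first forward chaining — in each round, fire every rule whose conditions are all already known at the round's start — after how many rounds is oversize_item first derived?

Round 1 — R2, R3, R5, R6, derive address_valid, payment_cleared, route_local, shipped.
Round 2 — R7, R12, derive hazmat_flag, carrier_assigned.
Round 3 — R13, derive order_received.
Round 4 — R11, derive oversize_item.
oversize_item first appears in round 4.

4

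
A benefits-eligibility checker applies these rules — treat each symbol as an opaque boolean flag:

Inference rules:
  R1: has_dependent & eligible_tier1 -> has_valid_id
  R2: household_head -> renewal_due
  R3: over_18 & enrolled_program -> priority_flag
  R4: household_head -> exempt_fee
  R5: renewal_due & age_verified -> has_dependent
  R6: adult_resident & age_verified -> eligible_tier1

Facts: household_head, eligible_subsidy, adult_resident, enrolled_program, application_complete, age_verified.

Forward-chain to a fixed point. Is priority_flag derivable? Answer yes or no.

[1] R2 [household_head -> renewal_due]; R4 [household_head -> exempt_fee]; R6 [adult_resident & age_verified -> eligible_tier1]. ⇒ new: renewal_due, exempt_fee, eligible_tier1.
[2] R5 [renewal_due & age_verified -> has_dependent]. ⇒ new: has_dependent.
[3] R1 [has_dependent & eligible_tier1 -> has_valid_id]. ⇒ new: has_valid_id.
Fixed point reached. priority_flag is concluded only by R3; R3 needs over_18 (never derived).

no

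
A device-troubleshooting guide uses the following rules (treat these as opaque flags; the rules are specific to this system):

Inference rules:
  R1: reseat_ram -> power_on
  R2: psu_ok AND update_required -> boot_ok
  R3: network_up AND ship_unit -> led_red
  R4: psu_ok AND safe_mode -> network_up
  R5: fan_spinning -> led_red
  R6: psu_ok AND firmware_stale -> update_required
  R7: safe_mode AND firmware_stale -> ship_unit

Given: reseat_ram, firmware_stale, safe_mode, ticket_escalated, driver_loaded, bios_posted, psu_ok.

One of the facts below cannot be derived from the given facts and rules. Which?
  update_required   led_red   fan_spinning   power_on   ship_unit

Round 1: R1 [reseat_ram -> power_on]; R4 [psu_ok AND safe_mode -> network_up]; R6 [psu_ok AND firmware_stale -> update_required]; R7 [safe_mode AND firmware_stale -> ship_unit]. New: power_on, network_up, update_required, ship_unit.
Round 2: R2 [psu_ok AND update_required -> boot_ok]; R3 [network_up AND ship_unit -> led_red]. New: boot_ok, led_red.
Derived: power_on (round 1), ship_unit (round 1), update_required (round 1), led_red (round 2). fan_spinning never appears in any round.

fan_spinning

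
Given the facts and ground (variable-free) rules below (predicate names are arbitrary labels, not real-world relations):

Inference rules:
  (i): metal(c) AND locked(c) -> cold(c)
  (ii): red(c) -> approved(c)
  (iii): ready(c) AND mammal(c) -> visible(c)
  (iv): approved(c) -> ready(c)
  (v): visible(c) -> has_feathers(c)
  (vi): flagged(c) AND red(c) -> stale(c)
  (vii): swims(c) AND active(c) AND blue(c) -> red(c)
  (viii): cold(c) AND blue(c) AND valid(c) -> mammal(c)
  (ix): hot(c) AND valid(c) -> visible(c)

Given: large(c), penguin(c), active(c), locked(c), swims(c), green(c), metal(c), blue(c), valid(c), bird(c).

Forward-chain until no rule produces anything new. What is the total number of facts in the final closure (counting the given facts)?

17

Round 1: (i) [metal(c) AND locked(c) -> cold(c)]; (vii) [swims(c) AND active(c) AND blue(c) -> red(c)]. Adds cold(c), red(c).
Round 2: (ii) [red(c) -> approved(c)]; (viii) [cold(c) AND blue(c) AND valid(c) -> mammal(c)]. Adds approved(c), mammal(c).
Round 3: (iv) [approved(c) -> ready(c)]. Adds ready(c).
Round 4: (iii) [ready(c) AND mammal(c) -> visible(c)]. Adds visible(c).
Round 5: (v) [visible(c) -> has_feathers(c)]. Adds has_feathers(c).
Closure: {active(c), approved(c), bird(c), blue(c), cold(c), green(c), has_feathers(c), large(c), locked(c), mammal(c), metal(c), penguin(c), ready(c), red(c), swims(c), valid(c), visible(c)} — 17 facts.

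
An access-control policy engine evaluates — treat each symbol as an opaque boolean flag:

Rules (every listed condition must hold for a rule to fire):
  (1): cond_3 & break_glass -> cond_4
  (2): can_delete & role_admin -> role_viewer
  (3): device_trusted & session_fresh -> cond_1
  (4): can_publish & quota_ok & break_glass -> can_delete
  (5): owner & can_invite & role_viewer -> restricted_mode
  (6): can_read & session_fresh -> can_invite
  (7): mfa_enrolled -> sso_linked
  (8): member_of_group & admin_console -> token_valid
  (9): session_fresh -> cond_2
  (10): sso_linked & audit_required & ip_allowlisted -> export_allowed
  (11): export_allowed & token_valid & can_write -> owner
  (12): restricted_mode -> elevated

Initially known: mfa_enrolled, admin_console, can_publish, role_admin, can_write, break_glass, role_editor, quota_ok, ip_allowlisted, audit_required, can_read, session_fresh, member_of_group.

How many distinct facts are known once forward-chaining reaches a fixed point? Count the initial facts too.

Round 1: (4) [can_publish & quota_ok & break_glass -> can_delete]; (6) [can_read & session_fresh -> can_invite]; (7) [mfa_enrolled -> sso_linked]; (8) [member_of_group & admin_console -> token_valid]; (9) [session_fresh -> cond_2]. Adds can_delete, can_invite, sso_linked, token_valid, cond_2.
Round 2: (2) [can_delete & role_admin -> role_viewer]; (10) [sso_linked & audit_required & ip_allowlisted -> export_allowed]. Adds role_viewer, export_allowed.
Round 3: (11) [export_allowed & token_valid & can_write -> owner]. Adds owner.
Round 4: (5) [owner & can_invite & role_viewer -> restricted_mode]. Adds restricted_mode.
Round 5: (12) [restricted_mode -> elevated]. Adds elevated.
Closure: {admin_console, audit_required, break_glass, can_delete, can_invite, can_publish, can_read, can_write, cond_2, elevated, export_allowed, ip_allowlisted, member_of_group, mfa_enrolled, owner, quota_ok, restricted_mode, role_admin, role_editor, role_viewer, session_fresh, sso_linked, token_valid} — 23 facts.

23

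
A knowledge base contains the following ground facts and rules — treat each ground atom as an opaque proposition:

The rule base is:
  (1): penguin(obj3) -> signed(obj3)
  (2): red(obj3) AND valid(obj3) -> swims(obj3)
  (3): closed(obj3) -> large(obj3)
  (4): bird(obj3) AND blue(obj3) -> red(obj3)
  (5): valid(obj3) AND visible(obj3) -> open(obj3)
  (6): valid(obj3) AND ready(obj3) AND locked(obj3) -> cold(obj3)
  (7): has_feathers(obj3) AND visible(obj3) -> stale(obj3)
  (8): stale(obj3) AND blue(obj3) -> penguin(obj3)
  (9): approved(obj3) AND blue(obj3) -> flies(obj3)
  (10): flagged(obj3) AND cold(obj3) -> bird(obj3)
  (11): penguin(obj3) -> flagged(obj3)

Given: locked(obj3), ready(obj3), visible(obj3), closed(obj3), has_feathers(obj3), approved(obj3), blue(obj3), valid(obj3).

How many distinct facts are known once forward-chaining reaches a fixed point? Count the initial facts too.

19

Round 1 — (3), (5), (6), (7), (9), derive large(obj3), open(obj3), cold(obj3), stale(obj3), flies(obj3).
Round 2 — (8), derive penguin(obj3).
Round 3 — (1), (11), derive signed(obj3), flagged(obj3).
Round 4 — (10), derive bird(obj3).
Round 5 — (4), derive red(obj3).
Round 6 — (2), derive swims(obj3).
Closure: {approved(obj3), bird(obj3), blue(obj3), closed(obj3), cold(obj3), flagged(obj3), flies(obj3), has_feathers(obj3), large(obj3), locked(obj3), open(obj3), penguin(obj3), ready(obj3), red(obj3), signed(obj3), stale(obj3), swims(obj3), valid(obj3), visible(obj3)} — 19 facts.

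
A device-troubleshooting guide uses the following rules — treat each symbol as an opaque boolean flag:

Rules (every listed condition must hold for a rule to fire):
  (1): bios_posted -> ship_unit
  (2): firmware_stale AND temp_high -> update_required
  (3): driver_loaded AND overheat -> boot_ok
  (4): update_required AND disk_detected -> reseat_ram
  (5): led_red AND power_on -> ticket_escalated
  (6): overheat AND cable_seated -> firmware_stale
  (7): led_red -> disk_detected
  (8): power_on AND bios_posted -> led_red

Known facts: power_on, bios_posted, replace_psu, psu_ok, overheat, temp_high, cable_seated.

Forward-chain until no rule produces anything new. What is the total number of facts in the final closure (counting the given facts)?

14

Round 1 — (1), (6), (8), derive ship_unit, firmware_stale, led_red.
Round 2 — (2), (5), (7), derive update_required, ticket_escalated, disk_detected.
Round 3 — (4), derive reseat_ram.
Closure: {bios_posted, cable_seated, disk_detected, firmware_stale, led_red, overheat, power_on, psu_ok, replace_psu, reseat_ram, ship_unit, temp_high, ticket_escalated, update_required} — 14 facts.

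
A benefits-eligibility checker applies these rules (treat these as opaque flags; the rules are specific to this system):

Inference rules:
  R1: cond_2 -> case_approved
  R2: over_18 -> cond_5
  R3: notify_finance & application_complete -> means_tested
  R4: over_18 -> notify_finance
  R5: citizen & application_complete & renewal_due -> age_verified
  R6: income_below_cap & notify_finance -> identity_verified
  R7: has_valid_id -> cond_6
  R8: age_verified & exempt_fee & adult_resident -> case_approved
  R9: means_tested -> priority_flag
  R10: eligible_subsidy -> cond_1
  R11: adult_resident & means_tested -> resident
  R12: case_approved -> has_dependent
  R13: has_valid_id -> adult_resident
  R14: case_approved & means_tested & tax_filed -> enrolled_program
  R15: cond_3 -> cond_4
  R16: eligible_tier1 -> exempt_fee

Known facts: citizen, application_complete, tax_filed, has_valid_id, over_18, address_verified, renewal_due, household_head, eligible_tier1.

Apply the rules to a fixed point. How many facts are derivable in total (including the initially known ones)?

21

[1] R2 [over_18 -> cond_5]; R4 [over_18 -> notify_finance]; R5 [citizen & application_complete & renewal_due -> age_verified]; R7 [has_valid_id -> cond_6]; R13 [has_valid_id -> adult_resident]; R16 [eligible_tier1 -> exempt_fee]. ⇒ new: cond_5, notify_finance, age_verified, cond_6, adult_resident, exempt_fee.
[2] R3 [notify_finance & application_complete -> means_tested]; R8 [age_verified & exempt_fee & adult_resident -> case_approved]. ⇒ new: means_tested, case_approved.
[3] R9 [means_tested -> priority_flag]; R11 [adult_resident & means_tested -> resident]; R12 [case_approved -> has_dependent]; R14 [case_approved & means_tested & tax_filed -> enrolled_program]. ⇒ new: priority_flag, resident, has_dependent, enrolled_program.
Closure: {address_verified, adult_resident, age_verified, application_complete, case_approved, citizen, cond_5, cond_6, eligible_tier1, enrolled_program, exempt_fee, has_dependent, has_valid_id, household_head, means_tested, notify_finance, over_18, priority_flag, renewal_due, resident, tax_filed} — 21 facts.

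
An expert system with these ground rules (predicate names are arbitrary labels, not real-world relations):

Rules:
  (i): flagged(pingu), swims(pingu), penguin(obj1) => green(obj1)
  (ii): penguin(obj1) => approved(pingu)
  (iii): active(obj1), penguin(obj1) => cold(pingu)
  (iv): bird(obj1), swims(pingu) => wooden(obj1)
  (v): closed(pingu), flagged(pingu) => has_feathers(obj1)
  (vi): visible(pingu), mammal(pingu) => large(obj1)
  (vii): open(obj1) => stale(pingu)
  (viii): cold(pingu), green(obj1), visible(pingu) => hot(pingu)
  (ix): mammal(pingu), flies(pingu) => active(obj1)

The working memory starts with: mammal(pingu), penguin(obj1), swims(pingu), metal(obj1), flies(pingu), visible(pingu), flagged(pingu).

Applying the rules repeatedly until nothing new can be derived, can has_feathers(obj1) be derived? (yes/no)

Round 1: (i) [flagged(pingu), swims(pingu), penguin(obj1) => green(obj1)]; (ii) [penguin(obj1) => approved(pingu)]; (vi) [visible(pingu), mammal(pingu) => large(obj1)]; (ix) [mammal(pingu), flies(pingu) => active(obj1)]. New: green(obj1), approved(pingu), large(obj1), active(obj1).
Round 2: (iii) [active(obj1), penguin(obj1) => cold(pingu)]. New: cold(pingu).
Round 3: (viii) [cold(pingu), green(obj1), visible(pingu) => hot(pingu)]. New: hot(pingu).
Fixed point reached. has_feathers(obj1) is concluded only by (v); (v) needs closed(pingu) (never derived).

no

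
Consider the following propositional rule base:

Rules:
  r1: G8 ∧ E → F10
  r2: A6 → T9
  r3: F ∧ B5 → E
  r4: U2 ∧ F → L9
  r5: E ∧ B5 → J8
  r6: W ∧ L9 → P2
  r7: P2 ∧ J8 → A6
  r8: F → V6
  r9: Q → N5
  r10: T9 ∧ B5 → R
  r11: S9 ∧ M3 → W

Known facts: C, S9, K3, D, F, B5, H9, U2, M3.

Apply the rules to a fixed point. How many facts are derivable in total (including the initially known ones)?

[1] r3 [F ∧ B5 → E]; r4 [U2 ∧ F → L9]; r8 [F → V6]; r11 [S9 ∧ M3 → W]. ⇒ new: E, L9, V6, W.
[2] r5 [E ∧ B5 → J8]; r6 [W ∧ L9 → P2]. ⇒ new: J8, P2.
[3] r7 [P2 ∧ J8 → A6]. ⇒ new: A6.
[4] r2 [A6 → T9]. ⇒ new: T9.
[5] r10 [T9 ∧ B5 → R]. ⇒ new: R.
Closure: {A6, B5, C, D, E, F, H9, J8, K3, L9, M3, P2, R, S9, T9, U2, V6, W} — 18 facts.

18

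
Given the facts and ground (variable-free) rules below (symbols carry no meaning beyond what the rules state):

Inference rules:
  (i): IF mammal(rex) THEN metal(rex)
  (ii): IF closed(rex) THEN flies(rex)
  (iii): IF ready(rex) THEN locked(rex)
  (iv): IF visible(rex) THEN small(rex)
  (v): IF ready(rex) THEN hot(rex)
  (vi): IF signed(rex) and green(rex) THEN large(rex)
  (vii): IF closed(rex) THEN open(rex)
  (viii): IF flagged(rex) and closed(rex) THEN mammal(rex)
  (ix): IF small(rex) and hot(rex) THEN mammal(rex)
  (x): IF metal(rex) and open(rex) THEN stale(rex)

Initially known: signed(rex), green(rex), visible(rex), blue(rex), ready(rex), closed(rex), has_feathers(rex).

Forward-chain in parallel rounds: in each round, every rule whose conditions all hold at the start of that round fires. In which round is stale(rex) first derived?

[1] (ii) [IF closed(rex) THEN flies(rex)]; (iii) [IF ready(rex) THEN locked(rex)]; (iv) [IF visible(rex) THEN small(rex)]; (v) [IF ready(rex) THEN hot(rex)]; (vi) [IF signed(rex) and green(rex) THEN large(rex)]; (vii) [IF closed(rex) THEN open(rex)]. ⇒ new: flies(rex), locked(rex), small(rex), hot(rex), large(rex), open(rex).
[2] (ix) [IF small(rex) and hot(rex) THEN mammal(rex)]. ⇒ new: mammal(rex).
[3] (i) [IF mammal(rex) THEN metal(rex)]. ⇒ new: metal(rex).
[4] (x) [IF metal(rex) and open(rex) THEN stale(rex)]. ⇒ new: stale(rex).
stale(rex) first appears in round 4.

4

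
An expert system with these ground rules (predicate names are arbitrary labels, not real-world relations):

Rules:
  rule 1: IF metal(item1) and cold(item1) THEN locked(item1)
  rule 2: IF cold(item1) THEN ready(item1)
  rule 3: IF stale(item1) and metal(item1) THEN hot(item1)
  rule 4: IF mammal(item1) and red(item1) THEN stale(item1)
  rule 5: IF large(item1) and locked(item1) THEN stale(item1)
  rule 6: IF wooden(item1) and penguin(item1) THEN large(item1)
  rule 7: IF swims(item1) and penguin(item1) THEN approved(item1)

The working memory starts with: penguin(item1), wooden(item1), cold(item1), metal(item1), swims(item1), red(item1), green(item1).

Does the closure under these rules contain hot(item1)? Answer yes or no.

yes

Round 1: rule 1 [IF metal(item1) and cold(item1) THEN locked(item1)]; rule 2 [IF cold(item1) THEN ready(item1)]; rule 6 [IF wooden(item1) and penguin(item1) THEN large(item1)]; rule 7 [IF swims(item1) and penguin(item1) THEN approved(item1)]. New: locked(item1), ready(item1), large(item1), approved(item1).
Round 2: rule 5 [IF large(item1) and locked(item1) THEN stale(item1)]. New: stale(item1).
Round 3: rule 3 [IF stale(item1) and metal(item1) THEN hot(item1)]. New: hot(item1).
hot(item1) appears in round 3, so it is derivable.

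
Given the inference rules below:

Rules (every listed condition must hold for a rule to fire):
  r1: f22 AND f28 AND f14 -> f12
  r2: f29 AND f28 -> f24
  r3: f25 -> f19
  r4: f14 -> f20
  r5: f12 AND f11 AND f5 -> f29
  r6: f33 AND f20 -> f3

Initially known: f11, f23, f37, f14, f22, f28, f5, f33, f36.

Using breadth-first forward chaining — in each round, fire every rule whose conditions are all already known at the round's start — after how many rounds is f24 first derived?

3

Round 1: r1 [f22 AND f28 AND f14 -> f12]; r4 [f14 -> f20]. New: f12, f20.
Round 2: r5 [f12 AND f11 AND f5 -> f29]; r6 [f33 AND f20 -> f3]. New: f29, f3.
Round 3: r2 [f29 AND f28 -> f24]. New: f24.
f24 first appears in round 3.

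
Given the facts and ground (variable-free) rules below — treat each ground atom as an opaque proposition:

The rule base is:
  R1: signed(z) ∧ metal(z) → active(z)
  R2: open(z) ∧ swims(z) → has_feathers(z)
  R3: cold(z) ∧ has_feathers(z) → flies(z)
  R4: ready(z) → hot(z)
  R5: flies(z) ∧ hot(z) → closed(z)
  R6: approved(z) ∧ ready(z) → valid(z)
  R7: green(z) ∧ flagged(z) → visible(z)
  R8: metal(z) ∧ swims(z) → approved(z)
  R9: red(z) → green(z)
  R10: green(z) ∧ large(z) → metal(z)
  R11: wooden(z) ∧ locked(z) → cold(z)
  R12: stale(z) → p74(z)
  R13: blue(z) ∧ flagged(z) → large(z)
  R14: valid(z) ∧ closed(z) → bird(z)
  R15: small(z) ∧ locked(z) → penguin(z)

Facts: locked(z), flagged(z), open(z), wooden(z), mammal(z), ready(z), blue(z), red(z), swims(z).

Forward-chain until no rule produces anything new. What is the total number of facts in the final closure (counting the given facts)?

21

Round 1 fires R2, R4, R9, R11, R13, giving has_feathers(z), hot(z), green(z), cold(z), large(z).
Round 2 fires R3, R7, R10, giving flies(z), visible(z), metal(z).
Round 3 fires R5, R8, giving closed(z), approved(z).
Round 4 fires R6, giving valid(z).
Round 5 fires R14, giving bird(z).
Closure: {approved(z), bird(z), blue(z), closed(z), cold(z), flagged(z), flies(z), green(z), has_feathers(z), hot(z), large(z), locked(z), mammal(z), metal(z), open(z), ready(z), red(z), swims(z), valid(z), visible(z), wooden(z)} — 21 facts.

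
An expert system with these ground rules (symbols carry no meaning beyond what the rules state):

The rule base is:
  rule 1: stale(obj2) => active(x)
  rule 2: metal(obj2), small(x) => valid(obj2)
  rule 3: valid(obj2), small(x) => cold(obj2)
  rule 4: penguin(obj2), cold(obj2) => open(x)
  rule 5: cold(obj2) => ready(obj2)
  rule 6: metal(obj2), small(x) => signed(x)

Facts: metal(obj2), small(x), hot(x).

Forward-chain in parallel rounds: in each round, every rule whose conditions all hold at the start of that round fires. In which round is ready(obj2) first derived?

3

Round 1 fires rule 2, rule 6, giving valid(obj2), signed(x).
Round 2 fires rule 3, giving cold(obj2).
Round 3 fires rule 5, giving ready(obj2).
ready(obj2) first appears in round 3.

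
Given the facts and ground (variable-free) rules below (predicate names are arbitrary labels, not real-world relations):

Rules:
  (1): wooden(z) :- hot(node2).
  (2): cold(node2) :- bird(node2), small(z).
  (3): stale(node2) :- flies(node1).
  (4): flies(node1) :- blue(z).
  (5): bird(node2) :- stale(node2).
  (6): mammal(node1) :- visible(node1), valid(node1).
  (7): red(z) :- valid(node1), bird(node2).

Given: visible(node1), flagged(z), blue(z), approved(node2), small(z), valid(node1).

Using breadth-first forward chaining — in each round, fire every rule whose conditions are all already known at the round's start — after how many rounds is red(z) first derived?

Round 1 — (4), (6), derive flies(node1), mammal(node1).
Round 2 — (3), derive stale(node2).
Round 3 — (5), derive bird(node2).
Round 4 — (2), (7), derive cold(node2), red(z).
red(z) first appears in round 4.

4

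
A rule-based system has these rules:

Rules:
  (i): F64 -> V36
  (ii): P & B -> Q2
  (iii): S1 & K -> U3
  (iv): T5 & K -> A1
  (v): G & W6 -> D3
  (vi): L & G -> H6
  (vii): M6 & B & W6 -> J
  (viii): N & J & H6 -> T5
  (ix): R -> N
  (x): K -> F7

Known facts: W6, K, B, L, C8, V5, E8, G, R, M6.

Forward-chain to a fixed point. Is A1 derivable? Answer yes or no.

[1] (v) [G & W6 -> D3]; (vi) [L & G -> H6]; (vii) [M6 & B & W6 -> J]; (ix) [R -> N]; (x) [K -> F7]. ⇒ new: D3, H6, J, N, F7.
[2] (viii) [N & J & H6 -> T5]. ⇒ new: T5.
[3] (iv) [T5 & K -> A1]. ⇒ new: A1.
A1 appears in round 3, so it is derivable.

yes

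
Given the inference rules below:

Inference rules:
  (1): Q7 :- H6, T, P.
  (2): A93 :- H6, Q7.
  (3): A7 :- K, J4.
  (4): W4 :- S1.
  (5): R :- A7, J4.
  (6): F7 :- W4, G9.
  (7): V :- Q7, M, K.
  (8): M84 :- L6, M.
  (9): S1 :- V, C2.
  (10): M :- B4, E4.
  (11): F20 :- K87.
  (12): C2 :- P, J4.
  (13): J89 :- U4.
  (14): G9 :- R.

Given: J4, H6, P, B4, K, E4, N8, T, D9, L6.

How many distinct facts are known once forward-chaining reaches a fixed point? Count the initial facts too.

Round 1 — (1), (3), (10), (12), derive Q7, A7, M, C2.
Round 2 — (2), (5), (7), (8), derive A93, R, V, M84.
Round 3 — (9), (14), derive S1, G9.
Round 4 — (4), derive W4.
Round 5 — (6), derive F7.
Closure: {A7, A93, B4, C2, D9, E4, F7, G9, H6, J4, K, L6, M, M84, N8, P, Q7, R, S1, T, V, W4} — 22 facts.

22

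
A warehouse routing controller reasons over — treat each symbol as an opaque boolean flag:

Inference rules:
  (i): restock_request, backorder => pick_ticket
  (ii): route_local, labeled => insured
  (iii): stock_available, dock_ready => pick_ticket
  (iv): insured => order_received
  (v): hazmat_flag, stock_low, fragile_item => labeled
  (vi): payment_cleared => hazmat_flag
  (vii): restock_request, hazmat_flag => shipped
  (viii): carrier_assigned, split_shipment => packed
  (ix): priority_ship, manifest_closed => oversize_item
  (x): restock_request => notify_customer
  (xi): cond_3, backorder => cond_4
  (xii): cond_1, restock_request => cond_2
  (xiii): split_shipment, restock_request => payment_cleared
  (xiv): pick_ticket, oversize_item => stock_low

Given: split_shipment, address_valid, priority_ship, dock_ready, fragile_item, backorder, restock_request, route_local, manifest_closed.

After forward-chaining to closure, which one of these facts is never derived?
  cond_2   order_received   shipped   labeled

Round 1 — (i), (ix), (x), (xiii), derive pick_ticket, oversize_item, notify_customer, payment_cleared.
Round 2 — (vi), (xiv), derive hazmat_flag, stock_low.
Round 3 — (v), (vii), derive labeled, shipped.
Round 4 — (ii), derive insured.
Round 5 — (iv), derive order_received.
Derived: order_received (round 5), labeled (round 3), shipped (round 3). cond_2 never appears in any round.

cond_2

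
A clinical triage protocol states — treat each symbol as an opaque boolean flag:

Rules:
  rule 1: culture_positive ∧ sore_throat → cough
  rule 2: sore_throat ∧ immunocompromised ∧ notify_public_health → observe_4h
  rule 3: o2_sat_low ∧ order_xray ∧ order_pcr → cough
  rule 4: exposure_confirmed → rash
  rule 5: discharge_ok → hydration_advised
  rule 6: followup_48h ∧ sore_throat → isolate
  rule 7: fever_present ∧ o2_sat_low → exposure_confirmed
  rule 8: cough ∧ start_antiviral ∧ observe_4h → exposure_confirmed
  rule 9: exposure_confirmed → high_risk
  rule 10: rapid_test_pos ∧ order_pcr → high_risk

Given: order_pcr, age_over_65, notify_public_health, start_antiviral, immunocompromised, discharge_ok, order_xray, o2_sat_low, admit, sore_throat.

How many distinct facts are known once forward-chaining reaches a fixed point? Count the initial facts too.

16

Round 1 — rule 2, rule 3, rule 5, derive observe_4h, cough, hydration_advised.
Round 2 — rule 8, derive exposure_confirmed.
Round 3 — rule 4, rule 9, derive rash, high_risk.
Closure: {admit, age_over_65, cough, discharge_ok, exposure_confirmed, high_risk, hydration_advised, immunocompromised, notify_public_health, o2_sat_low, observe_4h, order_pcr, order_xray, rash, sore_throat, start_antiviral} — 16 facts.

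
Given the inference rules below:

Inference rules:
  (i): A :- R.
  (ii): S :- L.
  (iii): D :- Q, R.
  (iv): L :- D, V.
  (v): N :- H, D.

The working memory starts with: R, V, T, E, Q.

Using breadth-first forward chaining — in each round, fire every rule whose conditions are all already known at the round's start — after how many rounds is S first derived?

Round 1 fires (i), (iii), giving A, D.
Round 2 fires (iv), giving L.
Round 3 fires (ii), giving S.
S first appears in round 3.

3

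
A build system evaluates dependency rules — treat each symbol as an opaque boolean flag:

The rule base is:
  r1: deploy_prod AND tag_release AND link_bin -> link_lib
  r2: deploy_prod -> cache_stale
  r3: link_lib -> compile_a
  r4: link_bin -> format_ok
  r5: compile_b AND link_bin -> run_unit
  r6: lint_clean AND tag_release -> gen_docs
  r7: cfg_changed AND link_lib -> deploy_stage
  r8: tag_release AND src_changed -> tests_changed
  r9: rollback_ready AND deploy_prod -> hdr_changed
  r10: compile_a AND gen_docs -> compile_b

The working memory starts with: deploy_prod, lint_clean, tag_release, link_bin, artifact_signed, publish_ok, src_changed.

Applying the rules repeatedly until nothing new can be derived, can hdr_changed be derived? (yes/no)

Round 1 — r1, r2, r4, r6, r8, derive link_lib, cache_stale, format_ok, gen_docs, tests_changed.
Round 2 — r3, derive compile_a.
Round 3 — r10, derive compile_b.
Round 4 — r5, derive run_unit.
Fixed point reached. hdr_changed is concluded only by r9; r9 needs rollback_ready (never derived).

no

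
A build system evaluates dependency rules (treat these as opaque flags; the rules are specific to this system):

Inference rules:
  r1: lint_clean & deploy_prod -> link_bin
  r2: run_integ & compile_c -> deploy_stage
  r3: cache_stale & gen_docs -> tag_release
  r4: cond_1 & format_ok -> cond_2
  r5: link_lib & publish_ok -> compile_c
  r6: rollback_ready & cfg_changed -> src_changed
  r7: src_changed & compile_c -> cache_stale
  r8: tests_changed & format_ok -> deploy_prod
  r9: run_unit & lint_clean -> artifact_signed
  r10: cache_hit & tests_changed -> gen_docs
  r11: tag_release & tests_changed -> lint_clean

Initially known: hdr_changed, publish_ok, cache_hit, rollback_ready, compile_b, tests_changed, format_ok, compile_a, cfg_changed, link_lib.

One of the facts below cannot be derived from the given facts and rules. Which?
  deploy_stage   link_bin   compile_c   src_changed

[1] r5 [link_lib & publish_ok -> compile_c]; r6 [rollback_ready & cfg_changed -> src_changed]; r8 [tests_changed & format_ok -> deploy_prod]; r10 [cache_hit & tests_changed -> gen_docs]. ⇒ new: compile_c, src_changed, deploy_prod, gen_docs.
[2] r7 [src_changed & compile_c -> cache_stale]. ⇒ new: cache_stale.
[3] r3 [cache_stale & gen_docs -> tag_release]. ⇒ new: tag_release.
[4] r11 [tag_release & tests_changed -> lint_clean]. ⇒ new: lint_clean.
[5] r1 [lint_clean & deploy_prod -> link_bin]. ⇒ new: link_bin.
Derived: link_bin (round 5), compile_c (round 1), src_changed (round 1). deploy_stage never appears in any round.

deploy_stage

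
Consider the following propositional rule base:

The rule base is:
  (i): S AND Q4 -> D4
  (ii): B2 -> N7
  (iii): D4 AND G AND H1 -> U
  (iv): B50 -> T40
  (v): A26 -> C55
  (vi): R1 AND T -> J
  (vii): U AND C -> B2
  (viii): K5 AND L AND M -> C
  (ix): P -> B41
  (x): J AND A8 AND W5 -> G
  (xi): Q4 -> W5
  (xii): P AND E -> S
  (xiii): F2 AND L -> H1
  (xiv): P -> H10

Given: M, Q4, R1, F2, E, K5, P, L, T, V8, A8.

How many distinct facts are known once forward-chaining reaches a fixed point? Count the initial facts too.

23

Round 1: (vi) [R1 AND T -> J]; (viii) [K5 AND L AND M -> C]; (ix) [P -> B41]; (xi) [Q4 -> W5]; (xii) [P AND E -> S]; (xiii) [F2 AND L -> H1]; (xiv) [P -> H10]. Adds J, C, B41, W5, S, H1, H10.
Round 2: (i) [S AND Q4 -> D4]; (x) [J AND A8 AND W5 -> G]. Adds D4, G.
Round 3: (iii) [D4 AND G AND H1 -> U]. Adds U.
Round 4: (vii) [U AND C -> B2]. Adds B2.
Round 5: (ii) [B2 -> N7]. Adds N7.
Closure: {A8, B2, B41, C, D4, E, F2, G, H1, H10, J, K5, L, M, N7, P, Q4, R1, S, T, U, V8, W5} — 23 facts.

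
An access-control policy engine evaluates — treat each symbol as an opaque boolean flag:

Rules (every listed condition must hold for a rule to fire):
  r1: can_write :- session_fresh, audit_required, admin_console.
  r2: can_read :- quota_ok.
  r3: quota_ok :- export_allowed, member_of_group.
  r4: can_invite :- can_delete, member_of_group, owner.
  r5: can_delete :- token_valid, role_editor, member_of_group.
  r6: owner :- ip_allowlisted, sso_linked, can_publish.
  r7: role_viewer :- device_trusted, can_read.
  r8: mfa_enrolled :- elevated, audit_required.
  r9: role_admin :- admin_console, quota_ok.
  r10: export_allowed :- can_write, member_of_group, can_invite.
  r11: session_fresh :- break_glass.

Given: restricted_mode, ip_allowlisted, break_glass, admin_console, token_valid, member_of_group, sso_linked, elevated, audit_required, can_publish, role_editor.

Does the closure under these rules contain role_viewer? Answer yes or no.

no

Round 1 fires r5, r6, r8, r11, giving can_delete, owner, mfa_enrolled, session_fresh.
Round 2 fires r1, r4, giving can_write, can_invite.
Round 3 fires r10, giving export_allowed.
Round 4 fires r3, giving quota_ok.
Round 5 fires r2, r9, giving can_read, role_admin.
Fixed point reached. role_viewer is concluded only by r7; r7 needs device_trusted (never derived).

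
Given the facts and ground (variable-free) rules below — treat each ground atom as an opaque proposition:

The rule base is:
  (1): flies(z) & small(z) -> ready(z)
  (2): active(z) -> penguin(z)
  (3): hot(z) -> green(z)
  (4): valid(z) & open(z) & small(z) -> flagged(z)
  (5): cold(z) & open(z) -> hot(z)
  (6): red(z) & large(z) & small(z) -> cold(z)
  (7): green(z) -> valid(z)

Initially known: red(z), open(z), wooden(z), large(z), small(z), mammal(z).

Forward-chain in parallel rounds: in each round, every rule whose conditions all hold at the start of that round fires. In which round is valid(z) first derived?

4

Round 1: (6) [red(z) & large(z) & small(z) -> cold(z)]. New: cold(z).
Round 2: (5) [cold(z) & open(z) -> hot(z)]. New: hot(z).
Round 3: (3) [hot(z) -> green(z)]. New: green(z).
Round 4: (7) [green(z) -> valid(z)]. New: valid(z).
valid(z) first appears in round 4.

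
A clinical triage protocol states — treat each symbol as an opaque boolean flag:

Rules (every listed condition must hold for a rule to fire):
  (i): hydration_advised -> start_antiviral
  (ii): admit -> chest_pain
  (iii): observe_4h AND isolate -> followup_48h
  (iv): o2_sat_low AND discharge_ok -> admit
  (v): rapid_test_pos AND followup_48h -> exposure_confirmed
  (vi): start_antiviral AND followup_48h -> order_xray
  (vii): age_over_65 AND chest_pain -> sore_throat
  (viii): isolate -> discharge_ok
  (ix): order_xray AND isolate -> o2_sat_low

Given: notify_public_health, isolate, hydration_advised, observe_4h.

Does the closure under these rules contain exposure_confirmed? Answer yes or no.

Round 1: (i) [hydration_advised -> start_antiviral]; (iii) [observe_4h AND isolate -> followup_48h]; (viii) [isolate -> discharge_ok]. Adds start_antiviral, followup_48h, discharge_ok.
Round 2: (vi) [start_antiviral AND followup_48h -> order_xray]. Adds order_xray.
Round 3: (ix) [order_xray AND isolate -> o2_sat_low]. Adds o2_sat_low.
Round 4: (iv) [o2_sat_low AND discharge_ok -> admit]. Adds admit.
Round 5: (ii) [admit -> chest_pain]. Adds chest_pain.
Fixed point reached. exposure_confirmed is concluded only by (v); (v) needs rapid_test_pos (never derived).

no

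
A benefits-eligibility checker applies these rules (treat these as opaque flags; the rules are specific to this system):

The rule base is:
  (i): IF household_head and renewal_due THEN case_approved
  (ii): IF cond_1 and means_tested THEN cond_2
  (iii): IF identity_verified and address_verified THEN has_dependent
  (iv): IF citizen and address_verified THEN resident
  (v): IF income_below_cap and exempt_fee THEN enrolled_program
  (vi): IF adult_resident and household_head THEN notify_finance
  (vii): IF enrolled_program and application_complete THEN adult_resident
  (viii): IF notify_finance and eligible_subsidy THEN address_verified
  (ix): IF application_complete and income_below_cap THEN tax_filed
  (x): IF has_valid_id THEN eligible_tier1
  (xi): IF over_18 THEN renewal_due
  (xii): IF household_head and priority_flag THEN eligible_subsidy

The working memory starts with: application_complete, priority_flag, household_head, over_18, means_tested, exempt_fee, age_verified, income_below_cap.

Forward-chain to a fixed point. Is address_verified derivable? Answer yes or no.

yes

Round 1 — (v), (ix), (xi), (xii), derive enrolled_program, tax_filed, renewal_due, eligible_subsidy.
Round 2 — (i), (vii), derive case_approved, adult_resident.
Round 3 — (vi), derive notify_finance.
Round 4 — (viii), derive address_verified.
address_verified appears in round 4, so it is derivable.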